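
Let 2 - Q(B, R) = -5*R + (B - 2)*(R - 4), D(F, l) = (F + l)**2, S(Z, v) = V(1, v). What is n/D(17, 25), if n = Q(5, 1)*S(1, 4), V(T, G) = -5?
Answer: -20/441 ≈ -0.045351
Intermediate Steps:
S(Z, v) = -5
Q(B, R) = 2 + 5*R - (-4 + R)*(-2 + B) (Q(B, R) = 2 - (-5*R + (B - 2)*(R - 4)) = 2 - (-5*R + (-2 + B)*(-4 + R)) = 2 - (-5*R + (-4 + R)*(-2 + B)) = 2 + (5*R - (-4 + R)*(-2 + B)) = 2 + 5*R - (-4 + R)*(-2 + B))
n = -80 (n = (-6 + 4*5 + 7*1 - 1*5*1)*(-5) = (-6 + 20 + 7 - 5)*(-5) = 16*(-5) = -80)
n/D(17, 25) = -80/(17 + 25)**2 = -80/(42**2) = -80/1764 = -80*1/1764 = -20/441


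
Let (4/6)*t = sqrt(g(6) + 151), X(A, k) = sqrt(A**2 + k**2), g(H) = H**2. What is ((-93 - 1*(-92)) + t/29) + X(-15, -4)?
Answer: -1 + sqrt(241) + 3*sqrt(187)/58 ≈ 15.231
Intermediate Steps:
t = 3*sqrt(187)/2 (t = 3*sqrt(6**2 + 151)/2 = 3*sqrt(36 + 151)/2 = 3*sqrt(187)/2 ≈ 20.512)
((-93 - 1*(-92)) + t/29) + X(-15, -4) = ((-93 - 1*(-92)) + (3*sqrt(187)/2)/29) + sqrt((-15)**2 + (-4)**2) = ((-93 + 92) + (3*sqrt(187)/2)*(1/29)) + sqrt(225 + 16) = (-1 + 3*sqrt(187)/58) + sqrt(241) = -1 + sqrt(241) + 3*sqrt(187)/58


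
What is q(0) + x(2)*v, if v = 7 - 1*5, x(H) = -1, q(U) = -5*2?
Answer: -12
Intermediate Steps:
q(U) = -10
v = 2 (v = 7 - 5 = 2)
q(0) + x(2)*v = -10 - 1*2 = -10 - 2 = -12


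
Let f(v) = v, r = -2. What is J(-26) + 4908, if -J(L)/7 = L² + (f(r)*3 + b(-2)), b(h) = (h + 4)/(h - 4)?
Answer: 661/3 ≈ 220.33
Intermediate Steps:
b(h) = (4 + h)/(-4 + h)
J(L) = 133/3 - 7*L² (J(L) = -7*(L² + (-2*3 + (4 - 2)/(-4 - 2))) = -7*(L² + (-6 + 2/(-6))) = -7*(L² + (-6 - ⅙*2)) = -7*(L² + (-6 - ⅓)) = -7*(L² - 19/3) = -7*(-19/3 + L²) = 133/3 - 7*L²)
J(-26) + 4908 = (133/3 - 7*(-26)²) + 4908 = (133/3 - 7*676) + 4908 = (133/3 - 4732) + 4908 = -14063/3 + 4908 = 661/3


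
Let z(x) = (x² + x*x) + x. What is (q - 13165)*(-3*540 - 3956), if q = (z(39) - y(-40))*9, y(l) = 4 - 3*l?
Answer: -74986048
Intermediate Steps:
z(x) = x + 2*x² (z(x) = (x² + x²) + x = 2*x² + x = x + 2*x²)
q = 26613 (q = (39*(1 + 2*39) - (4 - 3*(-40)))*9 = (39*(1 + 78) - (4 + 120))*9 = (39*79 - 1*124)*9 = (3081 - 124)*9 = 2957*9 = 26613)
(q - 13165)*(-3*540 - 3956) = (26613 - 13165)*(-3*540 - 3956) = 13448*(-1620 - 3956) = 13448*(-5576) = -74986048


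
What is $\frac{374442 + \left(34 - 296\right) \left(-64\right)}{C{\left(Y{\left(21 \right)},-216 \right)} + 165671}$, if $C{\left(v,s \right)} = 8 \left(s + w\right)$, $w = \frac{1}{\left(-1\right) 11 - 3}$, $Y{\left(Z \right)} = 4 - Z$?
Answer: $\frac{2738470}{1147597} \approx 2.3863$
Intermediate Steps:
$w = - \frac{1}{14}$ ($w = \frac{1}{-11 - 3} = \frac{1}{-14} = - \frac{1}{14} \approx -0.071429$)
$C{\left(v,s \right)} = - \frac{4}{7} + 8 s$ ($C{\left(v,s \right)} = 8 \left(s - \frac{1}{14}\right) = 8 \left(- \frac{1}{14} + s\right) = - \frac{4}{7} + 8 s$)
$\frac{374442 + \left(34 - 296\right) \left(-64\right)}{C{\left(Y{\left(21 \right)},-216 \right)} + 165671} = \frac{374442 + \left(34 - 296\right) \left(-64\right)}{\left(- \frac{4}{7} + 8 \left(-216\right)\right) + 165671} = \frac{374442 - -16768}{\left(- \frac{4}{7} - 1728\right) + 165671} = \frac{374442 + 16768}{- \frac{12100}{7} + 165671} = \frac{391210}{\frac{1147597}{7}} = 391210 \cdot \frac{7}{1147597} = \frac{2738470}{1147597}$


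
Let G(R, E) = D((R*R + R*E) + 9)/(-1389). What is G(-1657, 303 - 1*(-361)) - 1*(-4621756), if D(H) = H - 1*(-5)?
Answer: 6417973669/1389 ≈ 4.6206e+6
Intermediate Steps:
D(H) = 5 + H (D(H) = H + 5 = 5 + H)
G(R, E) = -14/1389 - R²/1389 - E*R/1389 (G(R, E) = (5 + ((R*R + R*E) + 9))/(-1389) = (5 + ((R² + E*R) + 9))*(-1/1389) = (5 + (9 + R² + E*R))*(-1/1389) = (14 + R² + E*R)*(-1/1389) = -14/1389 - R²/1389 - E*R/1389)
G(-1657, 303 - 1*(-361)) - 1*(-4621756) = (-14/1389 - 1/1389*(-1657)² - 1/1389*(303 - 1*(-361))*(-1657)) - 1*(-4621756) = (-14/1389 - 1/1389*2745649 - 1/1389*(303 + 361)*(-1657)) + 4621756 = (-14/1389 - 2745649/1389 - 1/1389*664*(-1657)) + 4621756 = (-14/1389 - 2745649/1389 + 1100248/1389) + 4621756 = -1645415/1389 + 4621756 = 6417973669/1389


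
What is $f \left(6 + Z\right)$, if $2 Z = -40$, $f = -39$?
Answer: $546$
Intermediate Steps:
$Z = -20$ ($Z = \frac{1}{2} \left(-40\right) = -20$)
$f \left(6 + Z\right) = - 39 \left(6 - 20\right) = \left(-39\right) \left(-14\right) = 546$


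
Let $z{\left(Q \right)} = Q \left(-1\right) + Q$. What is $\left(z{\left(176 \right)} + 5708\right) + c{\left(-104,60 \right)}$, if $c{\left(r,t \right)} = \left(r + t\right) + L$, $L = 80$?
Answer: $5744$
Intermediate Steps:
$z{\left(Q \right)} = 0$ ($z{\left(Q \right)} = - Q + Q = 0$)
$c{\left(r,t \right)} = 80 + r + t$ ($c{\left(r,t \right)} = \left(r + t\right) + 80 = 80 + r + t$)
$\left(z{\left(176 \right)} + 5708\right) + c{\left(-104,60 \right)} = \left(0 + 5708\right) + \left(80 - 104 + 60\right) = 5708 + 36 = 5744$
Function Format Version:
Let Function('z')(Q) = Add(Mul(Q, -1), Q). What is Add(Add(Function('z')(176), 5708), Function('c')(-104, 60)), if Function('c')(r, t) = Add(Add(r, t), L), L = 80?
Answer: 5744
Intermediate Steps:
Function('z')(Q) = 0 (Function('z')(Q) = Add(Mul(-1, Q), Q) = 0)
Function('c')(r, t) = Add(80, r, t) (Function('c')(r, t) = Add(Add(r, t), 80) = Add(80, r, t))
Add(Add(Function('z')(176), 5708), Function('c')(-104, 60)) = Add(Add(0, 5708), Add(80, -104, 60)) = Add(5708, 36) = 5744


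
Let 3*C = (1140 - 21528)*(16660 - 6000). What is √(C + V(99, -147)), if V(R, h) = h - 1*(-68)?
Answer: I*√72445439 ≈ 8511.5*I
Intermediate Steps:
V(R, h) = 68 + h (V(R, h) = h + 68 = 68 + h)
C = -72445360 (C = ((1140 - 21528)*(16660 - 6000))/3 = (-20388*10660)/3 = (⅓)*(-217336080) = -72445360)
√(C + V(99, -147)) = √(-72445360 + (68 - 147)) = √(-72445360 - 79) = √(-72445439) = I*√72445439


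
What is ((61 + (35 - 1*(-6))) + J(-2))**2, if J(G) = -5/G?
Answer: 43681/4 ≈ 10920.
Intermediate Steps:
((61 + (35 - 1*(-6))) + J(-2))**2 = ((61 + (35 - 1*(-6))) - 5/(-2))**2 = ((61 + (35 + 6)) - 5*(-1/2))**2 = ((61 + 41) + 5/2)**2 = (102 + 5/2)**2 = (209/2)**2 = 43681/4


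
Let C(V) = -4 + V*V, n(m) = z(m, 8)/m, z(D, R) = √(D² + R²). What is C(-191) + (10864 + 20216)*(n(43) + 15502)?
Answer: 481838637 + 31080*√1913/43 ≈ 4.8187e+8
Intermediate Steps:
n(m) = √(64 + m²)/m (n(m) = √(m² + 8²)/m = √(m² + 64)/m = √(64 + m²)/m)
C(V) = -4 + V²
C(-191) + (10864 + 20216)*(n(43) + 15502) = (-4 + (-191)²) + (10864 + 20216)*(√(64 + 43²)/43 + 15502) = (-4 + 36481) + 31080*(√(64 + 1849)/43 + 15502) = 36477 + 31080*(√1913/43 + 15502) = 36477 + 31080*(15502 + √1913/43) = 36477 + (481802160 + 31080*√1913/43) = 481838637 + 31080*√1913/43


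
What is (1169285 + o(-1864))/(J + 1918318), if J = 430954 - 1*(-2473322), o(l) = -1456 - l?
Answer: 167099/688942 ≈ 0.24254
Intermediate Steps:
J = 2904276 (J = 430954 + 2473322 = 2904276)
(1169285 + o(-1864))/(J + 1918318) = (1169285 + (-1456 - 1*(-1864)))/(2904276 + 1918318) = (1169285 + (-1456 + 1864))/4822594 = (1169285 + 408)*(1/4822594) = 1169693*(1/4822594) = 167099/688942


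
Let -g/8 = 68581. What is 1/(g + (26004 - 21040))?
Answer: -1/543684 ≈ -1.8393e-6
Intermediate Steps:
g = -548648 (g = -8*68581 = -548648)
1/(g + (26004 - 21040)) = 1/(-548648 + (26004 - 21040)) = 1/(-548648 + 4964) = 1/(-543684) = -1/543684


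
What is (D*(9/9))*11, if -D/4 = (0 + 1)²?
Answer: -44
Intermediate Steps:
D = -4 (D = -4*(0 + 1)² = -4*1² = -4*1 = -4)
(D*(9/9))*11 = -36/9*11 = -4*1*11 = -4*11 = -44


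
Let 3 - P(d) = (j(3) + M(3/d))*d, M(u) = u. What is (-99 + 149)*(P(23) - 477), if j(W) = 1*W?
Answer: -27300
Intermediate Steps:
j(W) = W
P(d) = 3 - d*(3 + 3/d) (P(d) = 3 - (3 + 3/d)*d = 3 - d*(3 + 3/d))
(-99 + 149)*(P(23) - 477) = (-99 + 149)*(-3*23 - 477) = 50*(-69 - 477) = 50*(-546) = -27300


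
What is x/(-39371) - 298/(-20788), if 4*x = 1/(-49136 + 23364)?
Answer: 302371489973/21092947736656 ≈ 0.014335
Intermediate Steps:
x = -1/103088 (x = 1/(4*(-49136 + 23364)) = (¼)/(-25772) = (¼)*(-1/25772) = -1/103088 ≈ -9.7005e-6)
x/(-39371) - 298/(-20788) = -1/103088/(-39371) - 298/(-20788) = -1/103088*(-1/39371) - 298*(-1/20788) = 1/4058677648 + 149/10394 = 302371489973/21092947736656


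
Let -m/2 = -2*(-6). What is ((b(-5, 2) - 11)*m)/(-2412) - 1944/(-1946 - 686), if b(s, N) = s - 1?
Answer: 37657/66129 ≈ 0.56945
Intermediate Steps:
m = -24 (m = -(-4)*(-6) = -2*12 = -24)
b(s, N) = -1 + s
((b(-5, 2) - 11)*m)/(-2412) - 1944/(-1946 - 686) = (((-1 - 5) - 11)*(-24))/(-2412) - 1944/(-1946 - 686) = ((-6 - 11)*(-24))*(-1/2412) - 1944/(-2632) = -17*(-24)*(-1/2412) - 1944*(-1/2632) = 408*(-1/2412) + 243/329 = -34/201 + 243/329 = 37657/66129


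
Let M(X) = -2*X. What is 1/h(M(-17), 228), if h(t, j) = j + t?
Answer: 1/262 ≈ 0.0038168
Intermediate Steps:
1/h(M(-17), 228) = 1/(228 - 2*(-17)) = 1/(228 + 34) = 1/262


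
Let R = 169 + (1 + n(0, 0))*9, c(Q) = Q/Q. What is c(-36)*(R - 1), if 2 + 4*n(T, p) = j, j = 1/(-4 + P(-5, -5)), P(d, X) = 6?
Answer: 1389/8 ≈ 173.63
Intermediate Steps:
c(Q) = 1
j = ½ (j = 1/(-4 + 6) = 1/2 = ½ ≈ 0.50000)
n(T, p) = -3/8 (n(T, p) = -½ + (¼)*(½) = -½ + ⅛ = -3/8)
R = 1397/8 (R = 169 + (1 - 3/8)*9 = 169 + (5/8)*9 = 169 + 45/8 = 1397/8 ≈ 174.63)
c(-36)*(R - 1) = 1*(1397/8 - 1) = 1*(1389/8) = 1389/8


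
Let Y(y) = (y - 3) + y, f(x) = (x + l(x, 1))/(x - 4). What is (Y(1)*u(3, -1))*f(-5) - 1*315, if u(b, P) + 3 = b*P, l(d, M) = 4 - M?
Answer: -941/3 ≈ -313.67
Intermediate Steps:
u(b, P) = -3 + P*b (u(b, P) = -3 + b*P = -3 + P*b)
f(x) = (3 + x)/(-4 + x) (f(x) = (x + (4 - 1*1))/(x - 4) = (x + (4 - 1))/(-4 + x) = (x + 3)/(-4 + x) = (3 + x)/(-4 + x))
Y(y) = -3 + 2*y (Y(y) = (-3 + y) + y = -3 + 2*y)
(Y(1)*u(3, -1))*f(-5) - 1*315 = ((-3 + 2*1)*(-3 - 1*3))*((3 - 5)/(-4 - 5)) - 1*315 = ((-3 + 2)*(-3 - 3))*(-2/(-9)) - 315 = (-1*(-6))*(-⅑*(-2)) - 315 = 6*(2/9) - 315 = 4/3 - 315 = -941/3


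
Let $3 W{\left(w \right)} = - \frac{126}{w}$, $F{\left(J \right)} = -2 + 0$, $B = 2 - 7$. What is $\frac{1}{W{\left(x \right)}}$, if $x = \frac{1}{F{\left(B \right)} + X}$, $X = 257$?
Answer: $- \frac{1}{10710} \approx -9.3371 \cdot 10^{-5}$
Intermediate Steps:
$B = -5$ ($B = 2 - 7 = -5$)
$F{\left(J \right)} = -2$
$x = \frac{1}{255}$ ($x = \frac{1}{-2 + 257} = \frac{1}{255} \approx 0.0039216$)
$W{\left(w \right)} = - \frac{42}{w}$ ($W{\left(w \right)} = \frac{\left(-126\right) \frac{1}{w}}{3} = - \frac{42}{w}$)
$\frac{1}{W{\left(x \right)}} = \frac{1}{\left(-42\right) \frac{1}{\frac{1}{255}}} = \frac{1}{\left(-42\right) 255} = \frac{1}{-10710} = - \frac{1}{10710}$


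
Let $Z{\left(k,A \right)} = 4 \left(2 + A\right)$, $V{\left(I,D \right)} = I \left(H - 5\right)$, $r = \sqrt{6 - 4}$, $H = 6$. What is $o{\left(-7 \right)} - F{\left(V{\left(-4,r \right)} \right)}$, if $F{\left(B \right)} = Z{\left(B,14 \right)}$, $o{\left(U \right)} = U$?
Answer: $-71$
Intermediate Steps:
$r = \sqrt{2} \approx 1.4142$
$V{\left(I,D \right)} = I$ ($V{\left(I,D \right)} = I \left(6 - 5\right) = I 1 = I$)
$Z{\left(k,A \right)} = 8 + 4 A$
$F{\left(B \right)} = 64$ ($F{\left(B \right)} = 8 + 4 \cdot 14 = 8 + 56 = 64$)
$o{\left(-7 \right)} - F{\left(V{\left(-4,r \right)} \right)} = -7 - 64 = -71$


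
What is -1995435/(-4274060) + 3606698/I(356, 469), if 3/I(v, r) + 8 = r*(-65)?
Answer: -94011404946355307/2564436 ≈ -3.6660e+10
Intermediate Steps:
I(v, r) = 3/(-8 - 65*r) (I(v, r) = 3/(-8 + r*(-65)) = 3/(-8 - 65*r))
-1995435/(-4274060) + 3606698/I(356, 469) = -1995435/(-4274060) + 3606698/((-3/(8 + 65*469))) = -1995435*(-1/4274060) + 3606698/((-3/(8 + 30485))) = 399087/854812 + 3606698/((-3/30493)) = 399087/854812 + 3606698/((-3*1/30493)) = 399087/854812 + 3606698/(-3/30493) = 399087/854812 + 3606698*(-30493/3) = 399087/854812 - 109979042114/3 = -94011404946355307/2564436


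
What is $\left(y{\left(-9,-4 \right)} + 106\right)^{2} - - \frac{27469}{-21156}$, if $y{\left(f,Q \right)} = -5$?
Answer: $\frac{215784887}{21156} \approx 10200.0$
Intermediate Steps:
$\left(y{\left(-9,-4 \right)} + 106\right)^{2} - - \frac{27469}{-21156} = \left(-5 + 106\right)^{2} - - \frac{27469}{-21156} = 101^{2} - \left(-27469\right) \left(- \frac{1}{21156}\right) = 10201 - \frac{27469}{21156} = \frac{215784887}{21156}$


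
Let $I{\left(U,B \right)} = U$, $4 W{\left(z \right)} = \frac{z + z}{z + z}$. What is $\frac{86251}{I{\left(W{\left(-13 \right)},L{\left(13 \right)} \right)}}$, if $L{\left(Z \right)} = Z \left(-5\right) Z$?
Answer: $345004$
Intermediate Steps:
$L{\left(Z \right)} = - 5 Z^{2}$ ($L{\left(Z \right)} = - 5 Z Z = - 5 Z^{2}$)
$W{\left(z \right)} = \frac{1}{4}$ ($W{\left(z \right)} = \frac{\left(z + z\right) \frac{1}{z + z}}{4} = \frac{2 z \frac{1}{2 z}}{4} = \frac{1}{4} \cdot 1 = \frac{1}{4}$)
$\frac{86251}{I{\left(W{\left(-13 \right)},L{\left(13 \right)} \right)}} = 86251 \frac{1}{\frac{1}{4}} = 86251 \cdot 4 = 345004$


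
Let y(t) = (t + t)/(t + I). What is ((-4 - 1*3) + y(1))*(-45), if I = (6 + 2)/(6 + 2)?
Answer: 270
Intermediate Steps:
I = 1 (I = 8/8 = 8*(1/8) = 1)
y(t) = 2*t/(1 + t) (y(t) = (t + t)/(t + 1) = (2*t)/(1 + t) = 2*t/(1 + t))
((-4 - 1*3) + y(1))*(-45) = ((-4 - 1*3) + 2*1/(1 + 1))*(-45) = ((-4 - 3) + 2*1/2)*(-45) = (-7 + 2*1*(1/2))*(-45) = (-7 + 1)*(-45) = -6*(-45) = 270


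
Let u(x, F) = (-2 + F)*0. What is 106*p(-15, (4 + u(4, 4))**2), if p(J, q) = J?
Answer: -1590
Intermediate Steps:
u(x, F) = 0
106*p(-15, (4 + u(4, 4))**2) = 106*(-15) = -1590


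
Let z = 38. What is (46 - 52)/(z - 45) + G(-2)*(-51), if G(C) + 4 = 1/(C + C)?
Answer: 6093/28 ≈ 217.61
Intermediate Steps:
G(C) = -4 + 1/(2*C) (G(C) = -4 + 1/(C + C) = -4 + 1/(2*C))
(46 - 52)/(z - 45) + G(-2)*(-51) = (46 - 52)/(38 - 45) + (-4 + (1/2)/(-2))*(-51) = -6/(-7) + (-4 + (1/2)*(-1/2))*(-51) = -6*(-1/7) + (-4 - 1/4)*(-51) = 6/7 - 17/4*(-51) = 6/7 + 867/4 = 6093/28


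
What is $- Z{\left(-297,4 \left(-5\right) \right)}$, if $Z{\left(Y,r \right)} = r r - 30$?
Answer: $-370$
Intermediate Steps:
$Z{\left(Y,r \right)} = -30 + r^{2}$ ($Z{\left(Y,r \right)} = r^{2} - 30 = -30 + r^{2}$)
$- Z{\left(-297,4 \left(-5\right) \right)} = - (-30 + \left(4 \left(-5\right)\right)^{2}) = - (-30 + \left(-20\right)^{2}) = - (-30 + 400) = \left(-1\right) 370 = -370$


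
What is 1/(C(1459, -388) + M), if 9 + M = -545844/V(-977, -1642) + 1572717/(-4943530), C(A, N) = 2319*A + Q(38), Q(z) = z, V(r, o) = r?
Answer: 4829828810/16344181146839311 ≈ 2.9551e-7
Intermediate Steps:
C(A, N) = 38 + 2319*A (C(A, N) = 2319*A + 38 = 38 + 2319*A)
M = 2653391185521/4829828810 (M = -9 + (-545844/(-977) + 1572717/(-4943530)) = -9 + (-545844*(-1/977) + 1572717*(-1/4943530)) = -9 + (545844/977 - 1572717/4943530) = -9 + 2696859644811/4829828810 = 2653391185521/4829828810 ≈ 549.38)
1/(C(1459, -388) + M) = 1/((38 + 2319*1459) + 2653391185521/4829828810) = 1/((38 + 3383421) + 2653391185521/4829828810) = 1/(3383459 + 2653391185521/4829828810) = 1/(16344181146839311/4829828810) = 4829828810/16344181146839311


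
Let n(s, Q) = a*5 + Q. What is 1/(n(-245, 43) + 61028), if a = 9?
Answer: 1/61116 ≈ 1.6362e-5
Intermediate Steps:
n(s, Q) = 45 + Q (n(s, Q) = 9*5 + Q = 45 + Q)
1/(n(-245, 43) + 61028) = 1/((45 + 43) + 61028) = 1/(88 + 61028) = 1/61116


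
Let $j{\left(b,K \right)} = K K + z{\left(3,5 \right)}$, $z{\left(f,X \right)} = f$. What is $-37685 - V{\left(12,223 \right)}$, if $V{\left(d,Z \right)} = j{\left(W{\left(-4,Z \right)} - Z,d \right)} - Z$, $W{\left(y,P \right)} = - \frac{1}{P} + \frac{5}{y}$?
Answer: $-37609$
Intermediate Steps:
$j{\left(b,K \right)} = 3 + K^{2}$ ($j{\left(b,K \right)} = K K + 3 = K^{2} + 3 = 3 + K^{2}$)
$V{\left(d,Z \right)} = 3 + d^{2} - Z$ ($V{\left(d,Z \right)} = \left(3 + d^{2}\right) - Z = 3 + d^{2} - Z$)
$-37685 - V{\left(12,223 \right)} = -37685 - \left(3 + 12^{2} - 223\right) = -37685 - \left(3 + 144 - 223\right) = -37685 - -76 = -37685 + 76 = -37609$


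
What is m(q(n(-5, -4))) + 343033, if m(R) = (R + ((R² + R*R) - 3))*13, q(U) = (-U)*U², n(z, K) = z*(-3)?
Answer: 296455369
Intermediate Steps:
n(z, K) = -3*z
q(U) = -U³
m(R) = -39 + 13*R + 26*R² (m(R) = (R + ((R² + R²) - 3))*13 = (R + (2*R² - 3))*13 = (R + (-3 + 2*R²))*13 = (-3 + R + 2*R²)*13 = -39 + 13*R + 26*R²)
m(q(n(-5, -4))) + 343033 = (-39 + 13*(-(-3*(-5))³) + 26*(-(-3*(-5))³)²) + 343033 = (-39 + 13*(-1*15³) + 26*(-1*15³)²) + 343033 = (-39 + 13*(-1*3375) + 26*(-1*3375)²) + 343033 = (-39 + 13*(-3375) + 26*(-3375)²) + 343033 = (-39 - 43875 + 26*11390625) + 343033 = (-39 - 43875 + 296156250) + 343033 = 296112336 + 343033 = 296455369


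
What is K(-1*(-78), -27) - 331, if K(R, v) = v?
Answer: -358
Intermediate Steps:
K(-1*(-78), -27) - 331 = -27 - 331 = -358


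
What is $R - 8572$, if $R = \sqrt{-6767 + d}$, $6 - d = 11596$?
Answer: $-8572 + i \sqrt{18357} \approx -8572.0 + 135.49 i$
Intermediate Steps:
$d = -11590$ ($d = 6 - 11596 = -11590$)
$R = i \sqrt{18357}$ ($R = \sqrt{-6767 - 11590} = \sqrt{-18357} = i \sqrt{18357} \approx 135.49 i$)
$R - 8572 = i \sqrt{18357} - 8572 = -8572 + i \sqrt{18357}$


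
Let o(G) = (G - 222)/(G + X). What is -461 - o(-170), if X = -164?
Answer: -77183/167 ≈ -462.17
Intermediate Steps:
o(G) = (-222 + G)/(-164 + G) (o(G) = (G - 222)/(G - 164) = (-222 + G)/(-164 + G))
-461 - o(-170) = -461 - (-222 - 170)/(-164 - 170) = -461 - (-392)/(-334) = -461 - (-1)*(-392)/334 = -461 - 1*196/167 = -461 - 196/167 = -77183/167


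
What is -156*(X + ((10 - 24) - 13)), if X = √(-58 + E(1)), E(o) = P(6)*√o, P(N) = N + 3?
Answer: 4212 - 1092*I ≈ 4212.0 - 1092.0*I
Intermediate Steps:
P(N) = 3 + N
E(o) = 9*√o (E(o) = (3 + 6)*√o = 9*√o)
X = 7*I (X = √(-58 + 9*√1) = √(-58 + 9*1) = √(-58 + 9) = √(-49) = 7*I ≈ 7.0*I)
-156*(X + ((10 - 24) - 13)) = -156*(7*I + ((10 - 24) - 13)) = -156*(7*I + (-14 - 13)) = -156*(7*I - 27) = -156*(-27 + 7*I) = 4212 - 1092*I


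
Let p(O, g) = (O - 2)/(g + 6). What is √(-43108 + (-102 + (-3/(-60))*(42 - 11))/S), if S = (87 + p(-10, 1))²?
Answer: I*√1536408409405/5970 ≈ 207.62*I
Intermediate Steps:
p(O, g) = (-2 + O)/(6 + g)
S = 356409/49 (S = (87 + (-2 - 10)/(6 + 1))² = (87 - 12/7)² = (597/7)² = 356409/49 ≈ 7273.7)
√(-43108 + (-102 + (-3/(-60))*(42 - 11))/S) = √(-43108 + (-102 + (-3/(-60))*(42 - 11))/(356409/49)) = √(-43108 + (-102 - 3*(-1/60)*31)*(49/356409)) = √(-43108 + (-102 + (1/20)*31)*(49/356409)) = √(-43108 + (-102 + 31/20)*(49/356409)) = √(-43108 - 2009/20*49/356409) = √(-43108 - 98441/7128180) = √(-307281681881/7128180) = I*√1536408409405/5970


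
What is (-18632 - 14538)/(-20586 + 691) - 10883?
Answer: -43296823/3979 ≈ -10881.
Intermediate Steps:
(-18632 - 14538)/(-20586 + 691) - 10883 = -33170/(-19895) - 10883 = -33170*(-1/19895) - 10883 = 6634/3979 - 10883 = -43296823/3979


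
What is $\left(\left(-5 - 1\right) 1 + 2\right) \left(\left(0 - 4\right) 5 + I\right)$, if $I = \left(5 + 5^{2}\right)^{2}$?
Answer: $-3520$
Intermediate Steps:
$I = 900$ ($I = \left(5 + 25\right)^{2} = 30^{2} = 900$)
$\left(\left(-5 - 1\right) 1 + 2\right) \left(\left(0 - 4\right) 5 + I\right) = \left(\left(-5 - 1\right) 1 + 2\right) \left(\left(0 - 4\right) 5 + 900\right) = \left(\left(-6\right) 1 + 2\right) \left(\left(-4\right) 5 + 900\right) = \left(-6 + 2\right) \left(-20 + 900\right) = \left(-4\right) 880 = -3520$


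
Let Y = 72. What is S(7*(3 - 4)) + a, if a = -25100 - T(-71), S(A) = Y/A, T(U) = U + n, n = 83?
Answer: -175856/7 ≈ -25122.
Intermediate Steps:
T(U) = 83 + U (T(U) = U + 83 = 83 + U)
S(A) = 72/A
a = -25112 (a = -25100 - (83 - 71) = -25100 - 1*12 = -25100 - 12 = -25112)
S(7*(3 - 4)) + a = 72/((7*(3 - 4))) - 25112 = 72/((7*(-1))) - 25112 = 72/(-7) - 25112 = 72*(-⅐) - 25112 = -72/7 - 25112 = -175856/7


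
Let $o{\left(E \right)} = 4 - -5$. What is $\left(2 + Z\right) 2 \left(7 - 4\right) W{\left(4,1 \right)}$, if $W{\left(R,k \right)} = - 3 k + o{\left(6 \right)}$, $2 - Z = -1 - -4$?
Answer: $36$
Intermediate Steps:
$Z = -1$ ($Z = 2 - \left(-1 - -4\right) = 2 - \left(-1 + 4\right) = 2 - 3 = -1$)
$o{\left(E \right)} = 9$ ($o{\left(E \right)} = 4 + 5 = 9$)
$W{\left(R,k \right)} = 9 - 3 k$ ($W{\left(R,k \right)} = - 3 k + 9 = 9 - 3 k$)
$\left(2 + Z\right) 2 \left(7 - 4\right) W{\left(4,1 \right)} = \left(2 - 1\right) 2 \left(7 - 4\right) \left(9 - 3\right) = 1 \cdot 2 \left(7 - 4\right) \left(9 - 3\right) = 2 \cdot 3 \cdot 6 = 6 \cdot 6 = 36$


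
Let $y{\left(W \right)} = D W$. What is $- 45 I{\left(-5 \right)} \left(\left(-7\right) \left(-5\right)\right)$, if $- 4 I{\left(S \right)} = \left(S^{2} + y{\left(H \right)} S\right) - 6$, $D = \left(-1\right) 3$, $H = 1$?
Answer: $\frac{26775}{2} \approx 13388.0$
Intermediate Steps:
$D = -3$
$y{\left(W \right)} = - 3 W$
$I{\left(S \right)} = \frac{3}{2} - \frac{S^{2}}{4} + \frac{3 S}{4}$ ($I{\left(S \right)} = - \frac{\left(S^{2} + \left(-3\right) 1 S\right) - 6}{4} = - \frac{\left(S^{2} - 3 S\right) - 6}{4} = - \frac{-6 + S^{2} - 3 S}{4} = \frac{3}{2} - \frac{S^{2}}{4} + \frac{3 S}{4}$)
$- 45 I{\left(-5 \right)} \left(\left(-7\right) \left(-5\right)\right) = - 45 \left(\frac{3}{2} - \frac{\left(-5\right)^{2}}{4} + \frac{3}{4} \left(-5\right)\right) \left(\left(-7\right) \left(-5\right)\right) = - 45 \left(\frac{3}{2} - \frac{25}{4} - \frac{15}{4}\right) 35 = \left(-45\right) \left(- \frac{17}{2}\right) 35 = \frac{765}{2} \cdot 35 = \frac{26775}{2}$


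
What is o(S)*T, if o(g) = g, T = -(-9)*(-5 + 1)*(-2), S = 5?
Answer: 360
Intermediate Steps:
T = 72 (T = -(-9)*(-4)*(-2) = -9*4*(-2) = -36*(-2) = 72)
o(S)*T = 5*72 = 360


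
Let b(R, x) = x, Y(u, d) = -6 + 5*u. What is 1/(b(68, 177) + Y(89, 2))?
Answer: 1/616 ≈ 0.0016234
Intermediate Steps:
1/(b(68, 177) + Y(89, 2)) = 1/(177 + (-6 + 5*89)) = 1/(177 + (-6 + 445)) = 1/(177 + 439) = 1/616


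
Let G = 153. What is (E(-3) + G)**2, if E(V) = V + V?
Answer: 21609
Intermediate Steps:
E(V) = 2*V
(E(-3) + G)**2 = (2*(-3) + 153)**2 = (-6 + 153)**2 = 147**2 = 21609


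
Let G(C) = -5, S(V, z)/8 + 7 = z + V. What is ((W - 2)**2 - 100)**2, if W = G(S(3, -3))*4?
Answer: 147456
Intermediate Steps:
S(V, z) = -56 + 8*V + 8*z (S(V, z) = -56 + 8*(z + V) = -56 + 8*(V + z) = -56 + (8*V + 8*z) = -56 + 8*V + 8*z)
W = -20 (W = -5*4 = -20)
((W - 2)**2 - 100)**2 = ((-20 - 2)**2 - 100)**2 = ((-22)**2 - 100)**2 = (484 - 100)**2 = 384**2 = 147456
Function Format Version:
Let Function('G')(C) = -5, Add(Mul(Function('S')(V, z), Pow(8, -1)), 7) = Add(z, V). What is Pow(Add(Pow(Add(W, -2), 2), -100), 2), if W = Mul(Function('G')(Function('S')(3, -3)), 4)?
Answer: 147456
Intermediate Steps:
Function('S')(V, z) = Add(-56, Mul(8, V), Mul(8, z)) (Function('S')(V, z) = Add(-56, Mul(8, Add(z, V))) = Add(-56, Mul(8, Add(V, z))) = Add(-56, Add(Mul(8, V), Mul(8, z))) = Add(-56, Mul(8, V), Mul(8, z)))
W = -20 (W = Mul(-5, 4) = -20)
Pow(Add(Pow(Add(W, -2), 2), -100), 2) = Pow(Add(Pow(Add(-20, -2), 2), -100), 2) = Pow(Add(Pow(-22, 2), -100), 2) = Pow(Add(484, -100), 2) = Pow(384, 2) = 147456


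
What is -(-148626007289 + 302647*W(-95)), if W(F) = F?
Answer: 148654758754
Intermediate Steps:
-(-148626007289 + 302647*W(-95)) = -302647/(1/(-1*491087 - 95)) = -302647/(1/(-491087 - 95)) = -302647/(1/(-491182)) = -302647/(-1/491182) = -302647*(-491182) = 148654758754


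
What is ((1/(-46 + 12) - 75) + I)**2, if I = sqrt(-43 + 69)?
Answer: 6537657/1156 - 2551*sqrt(26)/17 ≈ 4890.3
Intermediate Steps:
I = sqrt(26) ≈ 5.0990
((1/(-46 + 12) - 75) + I)**2 = ((1/(-46 + 12) - 75) + sqrt(26))**2 = ((1/(-34) - 75) + sqrt(26))**2 = ((-1/34 - 75) + sqrt(26))**2 = (-2551/34 + sqrt(26))**2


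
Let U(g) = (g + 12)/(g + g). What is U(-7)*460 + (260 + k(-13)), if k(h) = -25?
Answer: 495/7 ≈ 70.714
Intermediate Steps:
U(g) = (12 + g)/(2*g) (U(g) = (12 + g)/((2*g)) = (12 + g)*(1/(2*g)) = (12 + g)/(2*g))
U(-7)*460 + (260 + k(-13)) = ((½)*(12 - 7)/(-7))*460 + (260 - 25) = ((½)*(-⅐)*5)*460 + 235 = -5/14*460 + 235 = -1150/7 + 235 = 495/7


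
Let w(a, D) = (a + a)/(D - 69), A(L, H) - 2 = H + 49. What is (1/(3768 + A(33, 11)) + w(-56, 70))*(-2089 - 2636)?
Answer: 405366255/766 ≈ 5.2920e+5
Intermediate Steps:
A(L, H) = 51 + H (A(L, H) = 2 + (H + 49) = 2 + (49 + H) = 51 + H)
w(a, D) = 2*a/(-69 + D) (w(a, D) = (2*a)/(-69 + D) = 2*a/(-69 + D))
(1/(3768 + A(33, 11)) + w(-56, 70))*(-2089 - 2636) = (1/(3768 + (51 + 11)) + 2*(-56)/(-69 + 70))*(-2089 - 2636) = (1/(3768 + 62) + 2*(-56)/1)*(-4725) = (1/3830 + 2*(-56)*1)*(-4725) = (1/3830 - 112)*(-4725) = -428959/3830*(-4725) = 405366255/766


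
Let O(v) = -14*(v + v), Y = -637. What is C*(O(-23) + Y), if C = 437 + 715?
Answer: 8064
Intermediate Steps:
O(v) = -28*v
C = 1152
C*(O(-23) + Y) = 1152*(-28*(-23) - 637) = 1152*(644 - 637) = 1152*7 = 8064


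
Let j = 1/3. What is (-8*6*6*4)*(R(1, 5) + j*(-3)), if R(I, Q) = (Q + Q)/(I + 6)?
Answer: -3456/7 ≈ -493.71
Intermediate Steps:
j = 1/3 ≈ 0.33333
R(I, Q) = 2*Q/(6 + I) (R(I, Q) = (2*Q)/(6 + I) = 2*Q/(6 + I))
(-8*6*6*4)*(R(1, 5) + j*(-3)) = (-8*6*6*4)*(2*5/(6 + 1) + (1/3)*(-3)) = (-288*4)*(2*5/7 - 1) = (-8*144)*(2*5*(1/7) - 1) = -1152*(10/7 - 1) = -1152*3/7 = -3456/7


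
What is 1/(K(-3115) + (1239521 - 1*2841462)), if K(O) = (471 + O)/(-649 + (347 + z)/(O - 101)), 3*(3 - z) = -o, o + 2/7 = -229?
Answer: -14612203/23407827564295 ≈ -6.2424e-7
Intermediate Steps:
o = -1605/7 (o = -2/7 - 229 = -1605/7 ≈ -229.29)
z = -514/7 (z = 3 - (-1)*(-1605)/(3*7) = 3 - ⅓*1605/7 = 3 - 535/7 = -514/7 ≈ -73.429)
K(O) = (471 + O)/(-649 + 1915/(7*(-101 + O))) (K(O) = (471 + O)/(-649 + (347 - 514/7)/(O - 101)) = (471 + O)/(-649 + 1915/(7*(-101 + O))))
1/(K(-3115) + (1239521 - 1*2841462)) = 1/(7*(47571 - 1*(-3115)² - 370*(-3115))/(-460758 + 4543*(-3115)) + (1239521 - 1*2841462)) = 1/(7*(47571 - 1*9703225 + 1152550)/(-460758 - 14151445) + (1239521 - 2841462)) = 1/(7*(47571 - 9703225 + 1152550)/(-14612203) - 1601941) = 1/(7*(-1/14612203)*(-8503104) - 1601941) = 1/(59521728/14612203 - 1601941) = 1/(-23407827564295/14612203) = -14612203/23407827564295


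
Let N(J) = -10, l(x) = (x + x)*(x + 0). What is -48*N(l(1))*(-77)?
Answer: -36960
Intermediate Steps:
l(x) = 2*x² (l(x) = (2*x)*x = 2*x²)
-48*N(l(1))*(-77) = -48*(-10)*(-77) = 480*(-77) = -36960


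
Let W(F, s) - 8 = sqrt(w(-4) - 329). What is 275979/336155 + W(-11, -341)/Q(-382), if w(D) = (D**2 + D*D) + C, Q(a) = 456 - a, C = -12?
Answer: 116979821/140848945 + I*sqrt(309)/838 ≈ 0.83053 + 0.020977*I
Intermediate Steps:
w(D) = -12 + 2*D**2 (w(D) = (D**2 + D*D) - 12 = (D**2 + D**2) - 12 = 2*D**2 - 12 = -12 + 2*D**2)
W(F, s) = 8 + I*sqrt(309) (W(F, s) = 8 + sqrt((-12 + 2*(-4)**2) - 329) = 8 + sqrt((-12 + 2*16) - 329) = 8 + sqrt((-12 + 32) - 329) = 8 + sqrt(20 - 329) = 8 + sqrt(-309) = 8 + I*sqrt(309))
275979/336155 + W(-11, -341)/Q(-382) = 275979/336155 + (8 + I*sqrt(309))/(456 - 1*(-382)) = 275979*(1/336155) + (8 + I*sqrt(309))/(456 + 382) = 275979/336155 + (8 + I*sqrt(309))/838 = 275979/336155 + (8 + I*sqrt(309))*(1/838) = 275979/336155 + (4/419 + I*sqrt(309)/838) = 116979821/140848945 + I*sqrt(309)/838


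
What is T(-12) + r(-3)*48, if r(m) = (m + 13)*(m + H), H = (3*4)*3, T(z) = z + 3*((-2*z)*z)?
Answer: 14964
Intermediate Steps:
T(z) = z - 6*z² (T(z) = z + 3*(-2*z²) = z - 6*z²)
H = 36 (H = 12*3 = 36)
r(m) = (13 + m)*(36 + m) (r(m) = (m + 13)*(m + 36) = (13 + m)*(36 + m))
T(-12) + r(-3)*48 = -12*(1 - 6*(-12)) + (468 + (-3)² + 49*(-3))*48 = -12*(1 + 72) + (468 + 9 - 147)*48 = -12*73 + 330*48 = -876 + 15840 = 14964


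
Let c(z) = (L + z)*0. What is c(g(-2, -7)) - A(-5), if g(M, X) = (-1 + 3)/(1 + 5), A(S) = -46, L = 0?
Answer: 46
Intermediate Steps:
g(M, X) = 1/3 (g(M, X) = 2/6 = 2*(1/6) = 1/3)
c(z) = 0 (c(z) = (0 + z)*0 = z*0 = 0)
c(g(-2, -7)) - A(-5) = 0 - 1*(-46) = 0 + 46 = 46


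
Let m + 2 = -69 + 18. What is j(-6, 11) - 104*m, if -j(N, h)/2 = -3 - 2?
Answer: 5522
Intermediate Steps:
j(N, h) = 10 (j(N, h) = -2*(-3 - 2) = -2*(-5) = 10)
m = -53 (m = -2 + (-69 + 18) = -2 - 51 = -53)
j(-6, 11) - 104*m = 10 - 104*(-53) = 10 + 5512 = 5522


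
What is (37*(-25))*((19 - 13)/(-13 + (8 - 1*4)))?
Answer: 1850/3 ≈ 616.67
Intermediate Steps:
(37*(-25))*((19 - 13)/(-13 + (8 - 1*4))) = -5550/(-13 + (8 - 4)) = -5550/(-13 + 4) = -5550/(-9) = -5550*(-1)/9 = -925*(-⅔) = 1850/3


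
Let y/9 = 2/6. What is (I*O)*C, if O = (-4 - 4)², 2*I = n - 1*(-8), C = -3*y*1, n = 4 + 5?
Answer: -4896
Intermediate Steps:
y = 3 (y = 9*(2/6) = 9*(2*(⅙)) = 9*(⅓) = 3)
n = 9
C = -9 (C = -3*3*1 = -9*1 = -9)
I = 17/2 (I = (9 - 1*(-8))/2 = (9 + 8)/2 = (½)*17 = 17/2 ≈ 8.5000)
O = 64 (O = (-8)² = 64)
(I*O)*C = ((17/2)*64)*(-9) = 544*(-9) = -4896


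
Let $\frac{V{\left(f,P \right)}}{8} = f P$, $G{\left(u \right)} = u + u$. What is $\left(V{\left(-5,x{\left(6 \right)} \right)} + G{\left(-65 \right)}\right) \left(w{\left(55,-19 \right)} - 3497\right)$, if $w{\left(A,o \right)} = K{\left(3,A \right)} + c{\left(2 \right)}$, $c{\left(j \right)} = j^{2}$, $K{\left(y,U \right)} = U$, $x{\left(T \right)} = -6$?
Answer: $-378180$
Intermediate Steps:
$G{\left(u \right)} = 2 u$
$V{\left(f,P \right)} = 8 P f$ ($V{\left(f,P \right)} = 8 f P = 8 P f$)
$w{\left(A,o \right)} = 4 + A$ ($w{\left(A,o \right)} = A + 2^{2} = A + 4 = 4 + A$)
$\left(V{\left(-5,x{\left(6 \right)} \right)} + G{\left(-65 \right)}\right) \left(w{\left(55,-19 \right)} - 3497\right) = \left(8 \left(-6\right) \left(-5\right) + 2 \left(-65\right)\right) \left(\left(4 + 55\right) - 3497\right) = \left(240 - 130\right) \left(59 - 3497\right) = 110 \left(-3438\right) = -378180$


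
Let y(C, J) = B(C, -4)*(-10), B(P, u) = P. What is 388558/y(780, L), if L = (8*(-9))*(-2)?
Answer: -194279/3900 ≈ -49.815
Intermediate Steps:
L = 144 (L = -72*(-2) = 144)
y(C, J) = -10*C (y(C, J) = C*(-10) = -10*C)
388558/y(780, L) = 388558/((-10*780)) = 388558/(-7800) = 388558*(-1/7800) = -194279/3900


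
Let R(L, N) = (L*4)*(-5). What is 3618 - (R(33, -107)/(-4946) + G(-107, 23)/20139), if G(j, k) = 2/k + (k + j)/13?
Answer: 53874814635562/14891320353 ≈ 3617.9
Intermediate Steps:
G(j, k) = 2/k + j/13 + k/13 (G(j, k) = 2/k + (j + k)*(1/13) = 2/k + (j/13 + k/13) = 2/k + j/13 + k/13)
R(L, N) = -20*L (R(L, N) = (4*L)*(-5) = -20*L)
3618 - (R(33, -107)/(-4946) + G(-107, 23)/20139) = 3618 - (-20*33/(-4946) + ((1/13)*(26 + 23*(-107 + 23))/23)/20139) = 3618 - (-660*(-1/4946) + ((1/13)*(1/23)*(26 + 23*(-84)))*(1/20139)) = 3618 - (330/2473 + ((1/13)*(1/23)*(26 - 1932))*(1/20139)) = 3618 - (330/2473 + ((1/13)*(1/23)*(-1906))*(1/20139)) = 3618 - (330/2473 - 1906/299*1/20139) = 3618 - (330/2473 - 1906/6021561) = 3618 - 1*1982401592/14891320353 = 3618 - 1982401592/14891320353 = 53874814635562/14891320353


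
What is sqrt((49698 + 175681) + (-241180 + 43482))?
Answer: sqrt(27681) ≈ 166.38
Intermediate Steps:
sqrt((49698 + 175681) + (-241180 + 43482)) = sqrt(225379 - 197698) = sqrt(27681)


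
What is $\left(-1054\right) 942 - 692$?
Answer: $-993560$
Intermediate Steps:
$\left(-1054\right) 942 - 692 = -992868 - 692 = -993560$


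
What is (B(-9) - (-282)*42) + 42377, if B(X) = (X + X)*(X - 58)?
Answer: 55427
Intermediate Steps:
B(X) = 2*X*(-58 + X) (B(X) = (2*X)*(-58 + X) = 2*X*(-58 + X))
(B(-9) - (-282)*42) + 42377 = (2*(-9)*(-58 - 9) - (-282)*42) + 42377 = (2*(-9)*(-67) - 1*(-11844)) + 42377 = (1206 + 11844) + 42377 = 13050 + 42377 = 55427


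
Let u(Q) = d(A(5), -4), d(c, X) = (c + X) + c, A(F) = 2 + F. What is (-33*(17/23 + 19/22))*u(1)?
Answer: -12165/23 ≈ -528.91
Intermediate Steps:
d(c, X) = X + 2*c (d(c, X) = (X + c) + c = X + 2*c)
u(Q) = 10 (u(Q) = -4 + 2*(2 + 5) = -4 + 2*7 = -4 + 14 = 10)
(-33*(17/23 + 19/22))*u(1) = -33*(17/23 + 19/22)*10 = -33*811/506*10 = -2433/46*10 = -12165/23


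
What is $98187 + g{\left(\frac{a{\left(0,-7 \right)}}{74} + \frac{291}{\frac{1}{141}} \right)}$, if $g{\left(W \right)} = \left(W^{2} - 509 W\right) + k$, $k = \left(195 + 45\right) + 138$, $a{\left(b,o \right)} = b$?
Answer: $1662756747$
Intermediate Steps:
$k = 378$ ($k = 240 + 138 = 378$)
$g{\left(W \right)} = 378 + W^{2} - 509 W$ ($g{\left(W \right)} = \left(W^{2} - 509 W\right) + 378 = 378 + W^{2} - 509 W$)
$98187 + g{\left(\frac{a{\left(0,-7 \right)}}{74} + \frac{291}{\frac{1}{141}} \right)} = 98187 + \left(378 + \left(\frac{0}{74} + \frac{291}{\frac{1}{141}}\right)^{2} - 509 \left(\frac{0}{74} + \frac{291}{\frac{1}{141}}\right)\right) = 98187 + \left(378 + \left(0 \cdot \frac{1}{74} + 291 \frac{1}{\frac{1}{141}}\right)^{2} - 509 \left(0 \cdot \frac{1}{74} + 291 \frac{1}{\frac{1}{141}}\right)\right) = 98187 + \left(378 + \left(0 + 291 \cdot 141\right)^{2} - 509 \left(0 + 291 \cdot 141\right)\right) = 98187 + \left(378 + \left(0 + 41031\right)^{2} - 509 \left(0 + 41031\right)\right) = 98187 + \left(378 + 41031^{2} - 20884779\right) = 98187 + \left(378 + 1683542961 - 20884779\right) = 98187 + 1662658560 = 1662756747$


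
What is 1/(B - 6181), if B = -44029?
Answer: -1/50210 ≈ -1.9916e-5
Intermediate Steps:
1/(B - 6181) = 1/(-44029 - 6181) = 1/(-50210) = -1/50210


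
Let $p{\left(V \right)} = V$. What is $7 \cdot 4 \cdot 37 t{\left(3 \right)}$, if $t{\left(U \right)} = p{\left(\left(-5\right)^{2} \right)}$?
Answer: $25900$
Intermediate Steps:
$t{\left(U \right)} = 25$ ($t{\left(U \right)} = \left(-5\right)^{2} = 25$)
$7 \cdot 4 \cdot 37 t{\left(3 \right)} = 7 \cdot 4 \cdot 37 \cdot 25 = 28 \cdot 37 \cdot 25 = 1036 \cdot 25 = 25900$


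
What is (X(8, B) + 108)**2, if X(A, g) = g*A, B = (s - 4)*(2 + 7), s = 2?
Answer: 1296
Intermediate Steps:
B = -18 (B = (2 - 4)*(2 + 7) = -2*9 = -18)
X(A, g) = A*g
(X(8, B) + 108)**2 = (8*(-18) + 108)**2 = (-144 + 108)**2 = (-36)**2 = 1296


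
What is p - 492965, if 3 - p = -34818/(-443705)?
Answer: -218729739028/443705 ≈ -4.9296e+5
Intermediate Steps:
p = 1296297/443705 (p = 3 - (-34818)/(-443705) = 3 - (-34818)*(-1)/443705 = 3 - 1*34818/443705 = 3 - 34818/443705 = 1296297/443705 ≈ 2.9215)
p - 492965 = 1296297/443705 - 492965 = -218729739028/443705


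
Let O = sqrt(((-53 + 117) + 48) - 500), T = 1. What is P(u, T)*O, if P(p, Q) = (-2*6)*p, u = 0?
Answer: 0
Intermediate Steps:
P(p, Q) = -12*p
O = 2*I*sqrt(97) (O = sqrt((64 + 48) - 500) = sqrt(112 - 500) = sqrt(-388) = 2*I*sqrt(97) ≈ 19.698*I)
P(u, T)*O = (-12*0)*(2*I*sqrt(97)) = 0*(2*I*sqrt(97)) = 0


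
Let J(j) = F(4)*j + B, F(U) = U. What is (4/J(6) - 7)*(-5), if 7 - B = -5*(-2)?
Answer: 715/21 ≈ 34.048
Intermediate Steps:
B = -3 (B = 7 - (-5)*(-2) = 7 - 1*10 = 7 - 10 = -3)
J(j) = -3 + 4*j (J(j) = 4*j - 3 = -3 + 4*j)
(4/J(6) - 7)*(-5) = (4/(-3 + 4*6) - 7)*(-5) = (4/(-3 + 24) - 7)*(-5) = (4/21 - 7)*(-5) = -143/21*(-5) = 715/21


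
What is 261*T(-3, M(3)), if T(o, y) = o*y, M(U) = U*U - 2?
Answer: -5481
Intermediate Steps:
M(U) = -2 + U² (M(U) = U² - 2 = -2 + U²)
261*T(-3, M(3)) = 261*(-3*(-2 + 3²)) = 261*(-3*(-2 + 9)) = 261*(-3*7) = 261*(-21) = -5481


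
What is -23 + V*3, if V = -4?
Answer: -35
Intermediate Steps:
-23 + V*3 = -23 - 4*3 = -23 - 12 = -35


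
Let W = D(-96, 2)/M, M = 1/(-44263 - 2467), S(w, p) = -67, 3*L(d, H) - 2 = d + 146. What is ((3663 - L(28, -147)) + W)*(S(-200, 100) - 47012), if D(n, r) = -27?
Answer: -59569733499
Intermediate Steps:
L(d, H) = 148/3 + d/3 (L(d, H) = ⅔ + (d + 146)/3 = ⅔ + (146 + d)/3 = ⅔ + (146/3 + d/3) = 148/3 + d/3)
M = -1/46730 (M = 1/(-46730) = -1/46730 ≈ -2.1400e-5)
W = 1261710 (W = -27/(-1/46730) = -27*(-46730) = 1261710)
((3663 - L(28, -147)) + W)*(S(-200, 100) - 47012) = ((3663 - (148/3 + (⅓)*28)) + 1261710)*(-67 - 47012) = ((3663 - (148/3 + 28/3)) + 1261710)*(-47079) = ((3663 - 1*176/3) + 1261710)*(-47079) = ((3663 - 176/3) + 1261710)*(-47079) = (10813/3 + 1261710)*(-47079) = (3795943/3)*(-47079) = -59569733499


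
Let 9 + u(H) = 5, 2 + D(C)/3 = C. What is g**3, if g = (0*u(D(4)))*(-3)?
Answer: 0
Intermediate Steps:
D(C) = -6 + 3*C
u(H) = -4 (u(H) = -9 + 5 = -4)
g = 0 (g = (0*(-4))*(-3) = 0*(-3) = 0)
g**3 = 0**3 = 0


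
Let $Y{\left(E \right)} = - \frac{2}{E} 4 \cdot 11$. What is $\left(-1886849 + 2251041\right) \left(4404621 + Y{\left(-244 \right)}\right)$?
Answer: $\frac{97851799617376}{61} \approx 1.6041 \cdot 10^{12}$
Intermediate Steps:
$Y{\left(E \right)} = - \frac{88}{E}$ ($Y{\left(E \right)} = - \frac{8}{E} 11 = - \frac{88}{E}$)
$\left(-1886849 + 2251041\right) \left(4404621 + Y{\left(-244 \right)}\right) = \left(-1886849 + 2251041\right) \left(4404621 - \frac{88}{-244}\right) = 364192 \left(4404621 - - \frac{22}{61}\right) = 364192 \left(4404621 + \frac{22}{61}\right) = 364192 \cdot \frac{268681903}{61} = \frac{97851799617376}{61}$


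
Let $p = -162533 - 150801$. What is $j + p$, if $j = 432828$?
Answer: $119494$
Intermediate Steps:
$p = -313334$ ($p = -162533 - 150801 = -313334$)
$j + p = 432828 - 313334 = 119494$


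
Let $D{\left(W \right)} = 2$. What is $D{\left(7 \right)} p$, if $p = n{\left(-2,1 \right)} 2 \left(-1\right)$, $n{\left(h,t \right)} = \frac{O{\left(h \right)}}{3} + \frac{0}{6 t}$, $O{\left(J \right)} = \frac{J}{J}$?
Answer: $- \frac{4}{3} \approx -1.3333$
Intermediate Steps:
$O{\left(J \right)} = 1$
$n{\left(h,t \right)} = \frac{1}{3}$ ($n{\left(h,t \right)} = 1 \cdot \frac{1}{3} + \frac{0}{6 t} = 1 \cdot \frac{1}{3} + 0 \frac{1}{6 t} = \frac{1}{3} + 0 = \frac{1}{3}$)
$p = - \frac{2}{3}$ ($p = \frac{1}{3} \cdot 2 \left(-1\right) = \frac{2}{3} \left(-1\right) = - \frac{2}{3} \approx -0.66667$)
$D{\left(7 \right)} p = 2 \left(- \frac{2}{3}\right) = - \frac{4}{3}$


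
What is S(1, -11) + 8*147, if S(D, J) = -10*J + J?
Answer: 1275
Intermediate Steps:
S(D, J) = -9*J
S(1, -11) + 8*147 = -9*(-11) + 8*147 = 99 + 1176 = 1275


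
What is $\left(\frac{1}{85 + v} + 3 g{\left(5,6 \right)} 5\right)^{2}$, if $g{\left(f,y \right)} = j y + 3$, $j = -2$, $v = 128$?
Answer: $\frac{826792516}{45369} \approx 18224.0$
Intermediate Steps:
$g{\left(f,y \right)} = 3 - 2 y$ ($g{\left(f,y \right)} = - 2 y + 3 = 3 - 2 y$)
$\left(\frac{1}{85 + v} + 3 g{\left(5,6 \right)} 5\right)^{2} = \left(\frac{1}{85 + 128} + 3 \left(3 - 12\right) 5\right)^{2} = \left(\frac{1}{213} + 3 \left(3 - 12\right) 5\right)^{2} = \left(\frac{1}{213} + 3 \left(-9\right) 5\right)^{2} = \left(\frac{1}{213} - 135\right)^{2} = \left(- \frac{28754}{213}\right)^{2} = \frac{826792516}{45369}$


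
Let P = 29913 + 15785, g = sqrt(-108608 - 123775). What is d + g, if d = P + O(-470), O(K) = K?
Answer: 45228 + I*sqrt(232383) ≈ 45228.0 + 482.06*I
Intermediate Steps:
g = I*sqrt(232383) (g = sqrt(-232383) = I*sqrt(232383) ≈ 482.06*I)
P = 45698
d = 45228 (d = 45698 - 470 = 45228)
d + g = 45228 + I*sqrt(232383)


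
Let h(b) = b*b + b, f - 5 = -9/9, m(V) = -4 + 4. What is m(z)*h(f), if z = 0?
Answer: 0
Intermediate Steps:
m(V) = 0
f = 4 (f = 5 - 9/9 = 5 - 9*⅑ = 5 - 1 = 4)
h(b) = b + b² (h(b) = b² + b = b + b²)
m(z)*h(f) = 0*(4*(1 + 4)) = 0*(4*5) = 0*20 = 0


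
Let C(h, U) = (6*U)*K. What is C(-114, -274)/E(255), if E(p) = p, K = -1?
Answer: 548/85 ≈ 6.4471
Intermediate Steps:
C(h, U) = -6*U (C(h, U) = (6*U)*(-1) = -6*U)
C(-114, -274)/E(255) = -6*(-274)/255 = 1644*(1/255) = 548/85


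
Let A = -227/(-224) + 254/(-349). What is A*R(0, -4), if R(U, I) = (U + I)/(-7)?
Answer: 22327/136808 ≈ 0.16320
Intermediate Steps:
R(U, I) = -I/7 - U/7 (R(U, I) = (I + U)*(-⅐) = -I/7 - U/7)
A = 22327/78176 (A = -227*(-1/224) + 254*(-1/349) = 227/224 - 254/349 = 22327/78176 ≈ 0.28560)
A*R(0, -4) = 22327*(-⅐*(-4) - ⅐*0)/78176 = 22327*(4/7 + 0)/78176 = (22327/78176)*(4/7) = 22327/136808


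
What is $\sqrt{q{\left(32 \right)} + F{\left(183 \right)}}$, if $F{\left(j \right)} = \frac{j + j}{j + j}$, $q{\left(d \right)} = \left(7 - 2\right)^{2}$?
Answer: $\sqrt{26} \approx 5.099$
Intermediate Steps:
$q{\left(d \right)} = 25$ ($q{\left(d \right)} = 5^{2} = 25$)
$F{\left(j \right)} = 1$ ($F{\left(j \right)} = \frac{2 j}{2 j} = 2 j \frac{1}{2 j} = 1$)
$\sqrt{q{\left(32 \right)} + F{\left(183 \right)}} = \sqrt{25 + 1} = \sqrt{26}$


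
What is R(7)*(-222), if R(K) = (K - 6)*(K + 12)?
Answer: -4218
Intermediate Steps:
R(K) = (-6 + K)*(12 + K)
R(7)*(-222) = (-72 + 7² + 6*7)*(-222) = (-72 + 49 + 42)*(-222) = 19*(-222) = -4218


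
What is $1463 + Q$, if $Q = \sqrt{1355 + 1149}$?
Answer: $1463 + 2 \sqrt{626} \approx 1513.0$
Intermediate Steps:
$Q = 2 \sqrt{626}$ ($Q = \sqrt{2504} = 2 \sqrt{626} \approx 50.04$)
$1463 + Q = 1463 + 2 \sqrt{626}$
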